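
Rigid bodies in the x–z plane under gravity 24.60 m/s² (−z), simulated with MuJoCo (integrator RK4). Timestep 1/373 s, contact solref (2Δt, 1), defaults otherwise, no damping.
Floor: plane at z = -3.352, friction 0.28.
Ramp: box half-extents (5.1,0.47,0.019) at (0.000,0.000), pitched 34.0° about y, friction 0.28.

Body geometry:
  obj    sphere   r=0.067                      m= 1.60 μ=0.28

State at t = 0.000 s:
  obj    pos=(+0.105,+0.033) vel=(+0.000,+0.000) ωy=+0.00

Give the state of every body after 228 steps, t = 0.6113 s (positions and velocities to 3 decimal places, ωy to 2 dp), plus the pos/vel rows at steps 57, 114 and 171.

State at t = 0.6113 s:
  obj    pos=(+1.627,-0.994) vel=(+4.980,-3.359) ωy=+89.62

Key-timestep trajectory:
   step    t(s)  obj.x    obj.z    obj.vx   obj.vz 
     57  0.1528   +0.200  -0.031  +1.245  -0.840
    114  0.3056   +0.486  -0.224  +2.490  -1.680
    171  0.4584   +0.961  -0.545  +3.735  -2.519


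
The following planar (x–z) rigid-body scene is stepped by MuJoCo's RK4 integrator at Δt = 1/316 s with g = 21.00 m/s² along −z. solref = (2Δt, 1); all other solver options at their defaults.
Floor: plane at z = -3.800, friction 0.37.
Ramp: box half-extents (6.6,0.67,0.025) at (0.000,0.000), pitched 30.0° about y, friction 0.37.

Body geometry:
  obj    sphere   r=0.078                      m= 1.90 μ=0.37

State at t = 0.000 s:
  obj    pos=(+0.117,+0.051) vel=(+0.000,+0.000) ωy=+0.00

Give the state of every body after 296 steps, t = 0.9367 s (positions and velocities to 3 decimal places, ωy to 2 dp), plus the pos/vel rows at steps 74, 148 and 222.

State at t = 0.9367 s:
  obj    pos=(+2.967,-1.594) vel=(+6.084,-3.513) ωy=+90.06

Key-timestep trajectory:
   step    t(s)  obj.x    obj.z    obj.vx   obj.vz 
     74  0.2342   +0.295  -0.052  +1.521  -0.878
    148  0.4684   +0.830  -0.360  +3.042  -1.756
    222  0.7025   +1.720  -0.874  +4.563  -2.635


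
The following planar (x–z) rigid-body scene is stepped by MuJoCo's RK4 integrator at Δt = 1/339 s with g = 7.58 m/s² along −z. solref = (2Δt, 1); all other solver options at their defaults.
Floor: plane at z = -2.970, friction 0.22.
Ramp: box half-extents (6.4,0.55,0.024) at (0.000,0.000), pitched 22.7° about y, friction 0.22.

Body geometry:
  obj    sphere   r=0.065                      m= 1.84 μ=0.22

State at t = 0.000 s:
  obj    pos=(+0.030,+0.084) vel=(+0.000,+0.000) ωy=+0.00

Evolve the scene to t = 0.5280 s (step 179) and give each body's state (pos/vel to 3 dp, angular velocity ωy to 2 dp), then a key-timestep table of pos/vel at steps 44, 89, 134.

State at t = 0.5280 s:
  obj    pos=(+0.299,-0.028) vel=(+1.018,-0.426) ωy=+16.97

Key-timestep trajectory:
   step    t(s)  obj.x    obj.z    obj.vx   obj.vz 
     44  0.1298   +0.046  +0.077  +0.250  -0.105
     89  0.2625   +0.096  +0.056  +0.506  -0.212
    134  0.3953   +0.181  +0.021  +0.762  -0.319


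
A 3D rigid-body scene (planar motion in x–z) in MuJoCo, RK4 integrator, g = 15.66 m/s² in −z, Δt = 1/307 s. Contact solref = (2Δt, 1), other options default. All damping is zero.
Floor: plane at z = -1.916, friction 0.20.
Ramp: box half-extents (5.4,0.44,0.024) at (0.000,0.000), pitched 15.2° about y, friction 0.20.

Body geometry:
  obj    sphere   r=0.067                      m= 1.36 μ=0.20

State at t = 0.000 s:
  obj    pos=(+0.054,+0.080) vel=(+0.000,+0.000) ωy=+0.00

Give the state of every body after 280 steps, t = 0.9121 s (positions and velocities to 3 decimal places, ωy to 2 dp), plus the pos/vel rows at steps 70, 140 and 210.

State at t = 0.9121 s:
  obj    pos=(+1.231,-0.240) vel=(+2.581,-0.701) ωy=+39.92

Key-timestep trajectory:
   step    t(s)  obj.x    obj.z    obj.vx   obj.vz 
     70  0.2280   +0.128  +0.060  +0.645  -0.175
    140  0.4560   +0.348  +0.000  +1.291  -0.351
    210  0.6840   +0.716  -0.100  +1.936  -0.526


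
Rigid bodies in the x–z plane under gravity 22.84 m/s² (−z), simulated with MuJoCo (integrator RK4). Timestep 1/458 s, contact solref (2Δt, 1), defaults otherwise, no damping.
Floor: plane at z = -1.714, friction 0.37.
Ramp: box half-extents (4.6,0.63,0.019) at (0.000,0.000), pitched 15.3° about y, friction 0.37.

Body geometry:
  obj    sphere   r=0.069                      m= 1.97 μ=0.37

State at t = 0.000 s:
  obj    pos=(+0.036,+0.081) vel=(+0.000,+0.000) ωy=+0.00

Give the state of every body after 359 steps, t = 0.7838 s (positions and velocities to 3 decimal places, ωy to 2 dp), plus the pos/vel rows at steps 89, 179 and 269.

State at t = 0.7838 s:
  obj    pos=(+1.312,-0.268) vel=(+3.255,-0.890) ωy=+48.90

Key-timestep trajectory:
   step    t(s)  obj.x    obj.z    obj.vx   obj.vz 
     89  0.1943   +0.115  +0.060  +0.807  -0.221
    179  0.3908   +0.353  -0.005  +1.623  -0.444
    269  0.5873   +0.752  -0.115  +2.439  -0.667


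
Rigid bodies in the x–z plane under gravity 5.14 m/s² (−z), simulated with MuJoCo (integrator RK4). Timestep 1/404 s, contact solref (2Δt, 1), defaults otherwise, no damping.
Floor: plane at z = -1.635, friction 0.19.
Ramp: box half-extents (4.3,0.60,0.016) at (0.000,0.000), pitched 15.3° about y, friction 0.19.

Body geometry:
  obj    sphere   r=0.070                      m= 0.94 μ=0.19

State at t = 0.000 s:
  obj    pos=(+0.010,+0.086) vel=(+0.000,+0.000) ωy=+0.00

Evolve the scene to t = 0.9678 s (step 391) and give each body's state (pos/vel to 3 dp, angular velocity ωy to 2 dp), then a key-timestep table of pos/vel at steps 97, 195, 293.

State at t = 0.9678 s:
  obj    pos=(+0.448,-0.033) vel=(+0.904,-0.247) ωy=+13.39

Key-timestep trajectory:
   step    t(s)  obj.x    obj.z    obj.vx   obj.vz 
     97  0.2401   +0.037  +0.079  +0.224  -0.061
    195  0.4827   +0.119  +0.057  +0.451  -0.123
    293  0.7252   +0.256  +0.019  +0.678  -0.185


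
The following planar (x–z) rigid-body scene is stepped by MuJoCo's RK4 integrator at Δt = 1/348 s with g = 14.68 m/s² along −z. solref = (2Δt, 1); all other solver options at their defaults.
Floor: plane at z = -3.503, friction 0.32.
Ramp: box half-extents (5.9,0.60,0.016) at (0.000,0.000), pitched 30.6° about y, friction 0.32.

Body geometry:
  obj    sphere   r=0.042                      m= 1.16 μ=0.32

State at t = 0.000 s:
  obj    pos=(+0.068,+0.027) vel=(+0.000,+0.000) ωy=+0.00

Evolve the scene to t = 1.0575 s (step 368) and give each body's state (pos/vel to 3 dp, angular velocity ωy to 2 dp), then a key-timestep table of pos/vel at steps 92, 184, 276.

State at t = 1.0575 s:
  obj    pos=(+2.637,-1.492) vel=(+4.858,-2.873) ωy=+134.38

Key-timestep trajectory:
   step    t(s)  obj.x    obj.z    obj.vx   obj.vz 
     92  0.2644   +0.229  -0.068  +1.215  -0.718
    184  0.5287   +0.710  -0.353  +2.429  -1.437
    276  0.7931   +1.513  -0.827  +3.644  -2.155


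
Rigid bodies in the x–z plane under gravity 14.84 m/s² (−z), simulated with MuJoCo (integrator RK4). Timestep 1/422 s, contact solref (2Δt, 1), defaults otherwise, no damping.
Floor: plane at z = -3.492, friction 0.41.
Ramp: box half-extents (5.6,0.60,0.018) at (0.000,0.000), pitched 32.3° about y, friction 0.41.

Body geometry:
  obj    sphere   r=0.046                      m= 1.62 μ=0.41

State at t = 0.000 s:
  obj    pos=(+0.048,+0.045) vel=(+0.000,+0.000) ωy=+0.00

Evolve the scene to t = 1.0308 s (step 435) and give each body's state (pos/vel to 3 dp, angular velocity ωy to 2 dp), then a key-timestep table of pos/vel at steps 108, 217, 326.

State at t = 1.0308 s:
  obj    pos=(+2.592,-1.563) vel=(+4.935,-3.120) ωy=+126.92

Key-timestep trajectory:
   step    t(s)  obj.x    obj.z    obj.vx   obj.vz 
    108  0.2559   +0.205  -0.054  +1.225  -0.775
    217  0.5142   +0.681  -0.355  +2.462  -1.556
    326  0.7725   +1.477  -0.858  +3.699  -2.338


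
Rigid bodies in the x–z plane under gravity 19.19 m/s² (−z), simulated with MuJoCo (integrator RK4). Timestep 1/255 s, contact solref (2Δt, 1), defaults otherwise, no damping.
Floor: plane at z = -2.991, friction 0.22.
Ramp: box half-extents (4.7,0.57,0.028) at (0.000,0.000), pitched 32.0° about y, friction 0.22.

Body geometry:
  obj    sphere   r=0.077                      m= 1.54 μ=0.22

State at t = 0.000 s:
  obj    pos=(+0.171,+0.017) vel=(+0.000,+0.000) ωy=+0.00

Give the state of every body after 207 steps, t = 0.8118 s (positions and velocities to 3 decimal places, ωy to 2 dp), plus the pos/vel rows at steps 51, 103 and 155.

State at t = 0.8118 s:
  obj    pos=(+2.201,-1.252) vel=(+5.001,-3.125) ωy=+76.56

Key-timestep trajectory:
   step    t(s)  obj.x    obj.z    obj.vx   obj.vz 
     51  0.2000   +0.294  -0.060  +1.233  -0.770
    103  0.4039   +0.674  -0.297  +2.489  -1.555
    155  0.6078   +1.309  -0.694  +3.745  -2.340


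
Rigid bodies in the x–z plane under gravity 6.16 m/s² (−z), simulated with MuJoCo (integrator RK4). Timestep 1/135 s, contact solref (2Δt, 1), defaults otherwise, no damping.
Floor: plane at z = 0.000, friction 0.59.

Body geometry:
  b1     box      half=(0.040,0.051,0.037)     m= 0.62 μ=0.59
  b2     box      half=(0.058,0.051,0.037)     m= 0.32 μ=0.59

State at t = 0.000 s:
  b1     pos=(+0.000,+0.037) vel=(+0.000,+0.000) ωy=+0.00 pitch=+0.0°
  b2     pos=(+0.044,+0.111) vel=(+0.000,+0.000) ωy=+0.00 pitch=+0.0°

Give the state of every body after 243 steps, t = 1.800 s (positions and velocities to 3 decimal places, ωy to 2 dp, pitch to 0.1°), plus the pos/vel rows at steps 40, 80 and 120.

State at t = 1.800 s:
  b1     pos=(+0.000,+0.037) vel=(+0.000,+0.000) ωy=+0.00 pitch=+0.0°
  b2     pos=(+0.194,+0.037) vel=(+0.000,+0.000) ωy=+0.00 pitch=+180.0°

Key-timestep trajectory:
   step    t(s)  b1.x    b1.z    b1.vx   b1.vz   b2.x    b2.z    b2.vx   b2.vz 
     40  0.2963   +0.000  +0.037  +0.000  +0.000   +0.065  +0.102  +0.178  -0.148
     80  0.5926   +0.000  +0.037  +0.000  +0.000   +0.125  +0.068  +0.096  +0.003
    120  0.8889   +0.000  +0.037  +0.000  +0.000   +0.149  +0.067  +0.137  -0.030


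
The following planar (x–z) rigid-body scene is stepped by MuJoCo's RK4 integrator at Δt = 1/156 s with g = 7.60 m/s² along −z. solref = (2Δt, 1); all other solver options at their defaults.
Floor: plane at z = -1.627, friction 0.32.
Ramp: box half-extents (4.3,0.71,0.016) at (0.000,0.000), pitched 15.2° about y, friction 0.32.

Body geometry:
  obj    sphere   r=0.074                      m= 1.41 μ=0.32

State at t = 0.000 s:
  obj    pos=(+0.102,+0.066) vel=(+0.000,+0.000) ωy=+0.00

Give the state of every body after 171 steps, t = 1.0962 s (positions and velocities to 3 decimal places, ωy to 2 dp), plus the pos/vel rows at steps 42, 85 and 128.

State at t = 1.0962 s:
  obj    pos=(+0.927,-0.159) vel=(+1.506,-0.409) ωy=+21.08

Key-timestep trajectory:
   step    t(s)  obj.x    obj.z    obj.vx   obj.vz 
     42  0.2692   +0.152  +0.052  +0.370  -0.100
     85  0.5449   +0.306  +0.010  +0.748  -0.203
    128  0.8205   +0.564  -0.060  +1.127  -0.306


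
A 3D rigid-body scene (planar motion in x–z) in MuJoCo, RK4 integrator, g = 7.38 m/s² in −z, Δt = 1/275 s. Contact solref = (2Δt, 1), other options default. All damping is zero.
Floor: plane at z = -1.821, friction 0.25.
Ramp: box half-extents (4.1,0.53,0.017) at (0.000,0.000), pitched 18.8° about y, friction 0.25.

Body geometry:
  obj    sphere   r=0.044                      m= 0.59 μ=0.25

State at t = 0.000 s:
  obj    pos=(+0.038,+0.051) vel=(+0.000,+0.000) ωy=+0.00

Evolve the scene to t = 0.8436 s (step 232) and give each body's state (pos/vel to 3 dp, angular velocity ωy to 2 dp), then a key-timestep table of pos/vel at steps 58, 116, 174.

State at t = 0.8436 s:
  obj    pos=(+0.610,-0.143) vel=(+1.357,-0.462) ωy=+32.57

Key-timestep trajectory:
   step    t(s)  obj.x    obj.z    obj.vx   obj.vz 
     58  0.2109   +0.074  +0.039  +0.339  -0.115
    116  0.4218   +0.181  +0.003  +0.678  -0.231
    174  0.6327   +0.360  -0.058  +1.018  -0.346


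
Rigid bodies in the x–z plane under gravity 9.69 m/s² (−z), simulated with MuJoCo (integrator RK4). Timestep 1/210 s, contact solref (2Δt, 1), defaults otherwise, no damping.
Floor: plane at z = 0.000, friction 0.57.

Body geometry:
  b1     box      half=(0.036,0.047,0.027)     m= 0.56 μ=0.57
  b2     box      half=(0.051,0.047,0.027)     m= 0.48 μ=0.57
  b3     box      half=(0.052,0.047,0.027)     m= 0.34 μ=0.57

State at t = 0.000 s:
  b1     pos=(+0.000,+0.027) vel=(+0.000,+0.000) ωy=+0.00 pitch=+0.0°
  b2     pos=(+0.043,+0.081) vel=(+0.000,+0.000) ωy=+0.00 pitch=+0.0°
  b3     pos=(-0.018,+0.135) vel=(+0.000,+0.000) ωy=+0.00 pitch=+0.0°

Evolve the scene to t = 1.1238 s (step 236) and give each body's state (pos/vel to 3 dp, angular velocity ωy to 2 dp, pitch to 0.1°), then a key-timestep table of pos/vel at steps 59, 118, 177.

State at t = 1.1238 s:
  b1     pos=(+0.000,+0.027) vel=(+0.000,+0.000) ωy=+0.00 pitch=+0.0°
  b2     pos=(+0.092,+0.051) vel=(+0.001,+0.000) ωy=+0.02 pitch=+90.0°
  b3     pos=(-0.178,+0.027) vel=(+0.000,+0.000) ωy=+0.00 pitch=+180.0°

Key-timestep trajectory:
   step    t(s)  b1.x    b1.z    b1.vx   b1.vz   b2.x    b2.z    b2.vx   b2.vz   b3.x    b3.z    b3.vx   b3.vz 
     59  0.2810   +0.000  +0.027  +0.000  +0.000   +0.052  +0.077  +0.151  -0.100   -0.084  +0.054  -0.499  +0.012
    118  0.5619   +0.000  +0.027  +0.000  +0.000   +0.109  +0.057  +0.039  +0.007   -0.177  +0.027  -0.392  -0.610
    177  0.8429   +0.000  +0.027  +0.000  +0.000   +0.087  +0.054  +0.050  -0.020   -0.178  +0.027  +0.000  +0.000


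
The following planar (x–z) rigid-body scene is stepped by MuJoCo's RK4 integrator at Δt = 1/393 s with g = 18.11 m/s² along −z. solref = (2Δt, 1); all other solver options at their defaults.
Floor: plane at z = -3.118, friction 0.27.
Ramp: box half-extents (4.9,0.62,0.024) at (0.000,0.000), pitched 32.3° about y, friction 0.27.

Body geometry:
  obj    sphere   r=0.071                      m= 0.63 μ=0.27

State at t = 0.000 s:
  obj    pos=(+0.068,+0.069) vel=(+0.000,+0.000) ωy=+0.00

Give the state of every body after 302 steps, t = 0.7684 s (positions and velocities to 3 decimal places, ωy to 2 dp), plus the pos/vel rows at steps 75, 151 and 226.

State at t = 0.7684 s:
  obj    pos=(+1.793,-1.021) vel=(+4.490,-2.838) ωy=+74.80

Key-timestep trajectory:
   step    t(s)  obj.x    obj.z    obj.vx   obj.vz 
     75  0.1908   +0.175  +0.002  +1.115  -0.705
    151  0.3842   +0.500  -0.203  +2.245  -1.419
    226  0.5751   +1.034  -0.542  +3.360  -2.124


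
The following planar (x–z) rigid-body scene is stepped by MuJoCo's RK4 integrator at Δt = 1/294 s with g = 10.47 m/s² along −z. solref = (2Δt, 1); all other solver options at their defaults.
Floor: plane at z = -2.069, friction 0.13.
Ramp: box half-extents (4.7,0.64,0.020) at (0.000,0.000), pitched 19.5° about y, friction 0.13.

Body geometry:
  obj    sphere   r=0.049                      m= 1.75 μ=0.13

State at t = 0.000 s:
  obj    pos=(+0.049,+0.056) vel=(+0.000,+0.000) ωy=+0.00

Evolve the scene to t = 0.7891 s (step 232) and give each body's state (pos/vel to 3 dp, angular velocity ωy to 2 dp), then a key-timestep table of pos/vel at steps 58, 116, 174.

State at t = 0.7891 s:
  obj    pos=(+0.782,-0.204) vel=(+1.857,-0.658) ωy=+40.19

Key-timestep trajectory:
   step    t(s)  obj.x    obj.z    obj.vx   obj.vz 
     58  0.1973   +0.095  +0.040  +0.464  -0.164
    116  0.3946   +0.232  -0.009  +0.929  -0.329
    174  0.5918   +0.461  -0.090  +1.393  -0.493


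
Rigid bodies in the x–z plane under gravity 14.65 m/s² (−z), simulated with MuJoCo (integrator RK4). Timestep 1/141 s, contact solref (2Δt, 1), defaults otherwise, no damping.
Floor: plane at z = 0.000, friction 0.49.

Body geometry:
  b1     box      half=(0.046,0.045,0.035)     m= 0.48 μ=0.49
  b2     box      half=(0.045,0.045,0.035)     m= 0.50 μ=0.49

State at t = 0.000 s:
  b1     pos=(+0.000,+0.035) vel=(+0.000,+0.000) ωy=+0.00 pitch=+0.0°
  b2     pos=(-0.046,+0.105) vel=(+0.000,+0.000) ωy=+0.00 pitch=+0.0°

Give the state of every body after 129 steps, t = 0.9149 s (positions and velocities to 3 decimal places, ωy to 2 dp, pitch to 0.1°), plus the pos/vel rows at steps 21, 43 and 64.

State at t = 0.9149 s:
  b1     pos=(+0.000,+0.035) vel=(+0.000,+0.000) ωy=+0.00 pitch=+0.0°
  b2     pos=(-0.093,+0.045) vel=(+0.000,+0.000) ωy=+0.00 pitch=-90.0°

Key-timestep trajectory:
   step    t(s)  b1.x    b1.z    b1.vx   b1.vz   b2.x    b2.z    b2.vx   b2.vz 
     21  0.1489   +0.000  +0.035  +0.000  +0.000   -0.047  +0.105  -0.008  +0.000
     43  0.3050   +0.000  +0.035  +0.000  +0.000   -0.051  +0.105  -0.079  -0.012
     64  0.4539   +0.000  +0.035  +0.000  +0.000   -0.083  +0.073  -0.314  -0.827


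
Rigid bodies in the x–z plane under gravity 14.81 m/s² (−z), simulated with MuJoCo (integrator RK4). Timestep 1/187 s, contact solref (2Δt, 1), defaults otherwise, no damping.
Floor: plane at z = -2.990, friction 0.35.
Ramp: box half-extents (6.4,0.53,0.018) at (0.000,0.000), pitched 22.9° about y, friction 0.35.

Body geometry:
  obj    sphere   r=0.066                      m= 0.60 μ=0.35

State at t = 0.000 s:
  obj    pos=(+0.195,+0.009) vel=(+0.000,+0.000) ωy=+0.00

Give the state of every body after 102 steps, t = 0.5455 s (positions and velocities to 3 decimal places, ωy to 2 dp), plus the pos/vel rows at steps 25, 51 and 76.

State at t = 0.5455 s:
  obj    pos=(+0.759,-0.230) vel=(+2.068,-0.874) ωy=+34.01

Key-timestep trajectory:
   step    t(s)  obj.x    obj.z    obj.vx   obj.vz 
     25  0.1337   +0.229  -0.006  +0.507  -0.214
     51  0.2727   +0.336  -0.051  +1.034  -0.437
     76  0.4064   +0.508  -0.124  +1.541  -0.651


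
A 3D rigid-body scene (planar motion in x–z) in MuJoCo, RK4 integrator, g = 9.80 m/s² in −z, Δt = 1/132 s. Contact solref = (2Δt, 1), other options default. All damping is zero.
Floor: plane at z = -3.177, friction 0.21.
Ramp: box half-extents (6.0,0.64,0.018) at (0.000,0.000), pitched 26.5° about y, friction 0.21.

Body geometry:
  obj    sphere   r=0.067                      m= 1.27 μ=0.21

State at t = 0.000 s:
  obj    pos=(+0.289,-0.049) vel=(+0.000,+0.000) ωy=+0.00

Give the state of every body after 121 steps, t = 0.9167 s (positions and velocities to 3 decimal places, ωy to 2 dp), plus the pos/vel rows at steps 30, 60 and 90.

State at t = 0.9167 s:
  obj    pos=(+1.464,-0.635) vel=(+2.563,-1.278) ωy=+42.72

Key-timestep trajectory:
   step    t(s)  obj.x    obj.z    obj.vx   obj.vz 
     30  0.2273   +0.361  -0.085  +0.636  -0.317
     60  0.4545   +0.578  -0.193  +1.271  -0.634
     90  0.6818   +0.939  -0.373  +1.906  -0.950


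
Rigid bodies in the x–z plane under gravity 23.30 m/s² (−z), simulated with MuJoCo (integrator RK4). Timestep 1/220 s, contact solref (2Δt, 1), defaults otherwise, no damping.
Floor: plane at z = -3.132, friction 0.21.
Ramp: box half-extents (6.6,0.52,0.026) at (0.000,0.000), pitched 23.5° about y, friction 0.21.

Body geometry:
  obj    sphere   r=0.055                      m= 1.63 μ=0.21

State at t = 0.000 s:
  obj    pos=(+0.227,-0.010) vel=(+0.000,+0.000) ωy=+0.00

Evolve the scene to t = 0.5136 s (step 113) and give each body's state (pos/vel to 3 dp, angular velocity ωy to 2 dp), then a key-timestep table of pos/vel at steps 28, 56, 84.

State at t = 0.5136 s:
  obj    pos=(+1.030,-0.359) vel=(+3.126,-1.359) ωy=+61.95

Key-timestep trajectory:
   step    t(s)  obj.x    obj.z    obj.vx   obj.vz 
     28  0.1273   +0.276  -0.032  +0.775  -0.337
     56  0.2545   +0.424  -0.096  +1.549  -0.674
     84  0.3818   +0.671  -0.203  +2.324  -1.010


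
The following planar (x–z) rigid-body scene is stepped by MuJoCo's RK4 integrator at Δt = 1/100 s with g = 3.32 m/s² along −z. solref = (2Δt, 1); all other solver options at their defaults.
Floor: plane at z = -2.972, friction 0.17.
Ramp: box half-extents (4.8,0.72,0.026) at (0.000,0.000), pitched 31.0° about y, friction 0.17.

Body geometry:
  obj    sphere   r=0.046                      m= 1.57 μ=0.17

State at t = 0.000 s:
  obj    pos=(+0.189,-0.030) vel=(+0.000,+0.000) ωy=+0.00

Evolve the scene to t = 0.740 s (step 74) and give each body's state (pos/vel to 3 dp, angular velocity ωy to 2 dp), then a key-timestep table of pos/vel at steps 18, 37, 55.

State at t = 0.740 s:
  obj    pos=(+0.478,-0.203) vel=(+0.780,-0.466) ωy=+19.40

Key-timestep trajectory:
   step    t(s)  obj.x    obj.z    obj.vx   obj.vz 
     18  0.1800   +0.206  -0.040  +0.189  -0.118
     37  0.3700   +0.261  -0.073  +0.391  -0.231
     55  0.5500   +0.349  -0.126  +0.580  -0.344


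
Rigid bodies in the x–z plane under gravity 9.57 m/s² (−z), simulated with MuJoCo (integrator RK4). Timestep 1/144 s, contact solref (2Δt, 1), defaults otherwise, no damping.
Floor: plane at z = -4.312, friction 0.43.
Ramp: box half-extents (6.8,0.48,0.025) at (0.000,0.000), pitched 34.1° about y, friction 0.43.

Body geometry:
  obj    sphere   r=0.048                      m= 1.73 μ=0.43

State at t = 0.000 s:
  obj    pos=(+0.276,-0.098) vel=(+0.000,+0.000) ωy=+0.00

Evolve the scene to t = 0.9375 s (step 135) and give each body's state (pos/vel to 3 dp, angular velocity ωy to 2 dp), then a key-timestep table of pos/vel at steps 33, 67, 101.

State at t = 0.9375 s:
  obj    pos=(+1.670,-1.043) vel=(+2.975,-2.014) ωy=+74.83

Key-timestep trajectory:
   step    t(s)  obj.x    obj.z    obj.vx   obj.vz 
     33  0.2292   +0.359  -0.155  +0.727  -0.492
     67  0.4653   +0.619  -0.331  +1.476  -1.000
    101  0.7014   +1.056  -0.627  +2.226  -1.507


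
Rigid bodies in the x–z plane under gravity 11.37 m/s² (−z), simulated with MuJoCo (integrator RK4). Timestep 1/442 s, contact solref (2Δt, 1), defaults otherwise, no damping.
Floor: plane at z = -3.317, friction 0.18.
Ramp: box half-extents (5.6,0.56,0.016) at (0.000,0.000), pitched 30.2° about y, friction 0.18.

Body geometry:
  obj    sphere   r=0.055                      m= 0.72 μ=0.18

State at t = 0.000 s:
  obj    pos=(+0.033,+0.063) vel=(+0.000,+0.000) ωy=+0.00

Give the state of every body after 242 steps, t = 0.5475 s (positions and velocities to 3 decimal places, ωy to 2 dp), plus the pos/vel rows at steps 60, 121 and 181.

State at t = 0.5475 s:
  obj    pos=(+0.562,-0.245) vel=(+1.933,-1.125) ωy=+40.66

Key-timestep trajectory:
   step    t(s)  obj.x    obj.z    obj.vx   obj.vz 
     60  0.1357   +0.066  +0.044  +0.479  -0.279
    121  0.2738   +0.165  -0.014  +0.967  -0.563
    181  0.4095   +0.329  -0.109  +1.446  -0.842


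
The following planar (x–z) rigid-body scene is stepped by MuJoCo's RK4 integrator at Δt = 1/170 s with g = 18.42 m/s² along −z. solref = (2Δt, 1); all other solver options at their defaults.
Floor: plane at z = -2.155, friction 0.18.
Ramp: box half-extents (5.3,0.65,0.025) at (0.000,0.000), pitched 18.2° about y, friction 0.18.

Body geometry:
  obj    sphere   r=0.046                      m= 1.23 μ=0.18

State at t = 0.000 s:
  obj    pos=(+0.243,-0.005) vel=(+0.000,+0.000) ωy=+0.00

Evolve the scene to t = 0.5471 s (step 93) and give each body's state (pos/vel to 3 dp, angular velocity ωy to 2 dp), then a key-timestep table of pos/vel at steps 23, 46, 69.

State at t = 0.5471 s:
  obj    pos=(+0.827,-0.197) vel=(+2.136,-0.702) ωy=+48.85

Key-timestep trajectory:
   step    t(s)  obj.x    obj.z    obj.vx   obj.vz 
     23  0.1353   +0.279  -0.017  +0.528  -0.174
     46  0.2706   +0.386  -0.052  +1.057  -0.347
     69  0.4059   +0.565  -0.111  +1.585  -0.521


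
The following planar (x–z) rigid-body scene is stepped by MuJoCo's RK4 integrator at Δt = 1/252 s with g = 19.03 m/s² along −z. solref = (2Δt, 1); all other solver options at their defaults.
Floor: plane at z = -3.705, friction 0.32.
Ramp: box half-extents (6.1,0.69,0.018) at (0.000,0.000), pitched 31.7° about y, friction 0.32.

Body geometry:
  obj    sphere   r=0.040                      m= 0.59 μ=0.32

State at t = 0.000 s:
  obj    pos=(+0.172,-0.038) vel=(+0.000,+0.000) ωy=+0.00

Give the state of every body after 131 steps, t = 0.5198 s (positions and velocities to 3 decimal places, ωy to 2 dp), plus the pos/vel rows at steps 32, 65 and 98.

State at t = 0.5198 s:
  obj    pos=(+0.993,-0.545) vel=(+3.159,-1.951) ωy=+92.80

Key-timestep trajectory:
   step    t(s)  obj.x    obj.z    obj.vx   obj.vz 
     32  0.1270   +0.221  -0.068  +0.772  -0.477
     65  0.2579   +0.374  -0.163  +1.568  -0.968
     98  0.3889   +0.632  -0.322  +2.364  -1.460


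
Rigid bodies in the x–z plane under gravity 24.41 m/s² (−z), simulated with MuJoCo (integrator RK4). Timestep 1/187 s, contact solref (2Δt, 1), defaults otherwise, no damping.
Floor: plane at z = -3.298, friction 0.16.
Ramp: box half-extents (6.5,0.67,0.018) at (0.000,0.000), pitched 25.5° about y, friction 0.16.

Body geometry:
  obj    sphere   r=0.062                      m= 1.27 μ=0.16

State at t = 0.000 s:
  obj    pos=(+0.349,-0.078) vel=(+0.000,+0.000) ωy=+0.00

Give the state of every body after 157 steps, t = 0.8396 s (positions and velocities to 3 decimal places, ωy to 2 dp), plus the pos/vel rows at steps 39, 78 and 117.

State at t = 0.8396 s:
  obj    pos=(+2.737,-1.217) vel=(+5.689,-2.713) ωy=+101.61

Key-timestep trajectory:
   step    t(s)  obj.x    obj.z    obj.vx   obj.vz 
     39  0.2086   +0.497  -0.148  +1.414  -0.674
     78  0.4171   +0.939  -0.359  +2.827  -1.348
    117  0.6257   +1.676  -0.711  +4.240  -2.022


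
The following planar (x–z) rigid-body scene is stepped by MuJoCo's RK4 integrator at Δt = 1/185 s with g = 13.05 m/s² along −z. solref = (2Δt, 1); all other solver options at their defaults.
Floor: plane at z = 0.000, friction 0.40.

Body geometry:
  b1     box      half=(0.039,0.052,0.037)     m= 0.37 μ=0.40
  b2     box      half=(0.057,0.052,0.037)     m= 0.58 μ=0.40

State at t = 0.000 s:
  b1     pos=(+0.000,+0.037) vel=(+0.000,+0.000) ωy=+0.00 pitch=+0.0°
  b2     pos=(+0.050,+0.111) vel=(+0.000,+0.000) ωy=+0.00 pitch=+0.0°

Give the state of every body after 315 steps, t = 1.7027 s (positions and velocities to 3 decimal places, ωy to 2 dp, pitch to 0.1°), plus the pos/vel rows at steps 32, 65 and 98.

State at t = 1.7027 s:
  b1     pos=(+0.000,+0.037) vel=(+0.000,+0.000) ωy=+0.00 pitch=+0.0°
  b2     pos=(+0.107,+0.057) vel=(+0.000,+0.000) ωy=+0.00 pitch=+90.0°

Key-timestep trajectory:
   step    t(s)  b1.x    b1.z    b1.vx   b1.vz   b2.x    b2.z    b2.vx   b2.vz 
     32  0.1730   +0.000  +0.037  +0.000  +0.000   +0.078  +0.083  +0.294  -0.665
     65  0.3514   +0.000  +0.037  +0.000  +0.000   +0.129  +0.066  +0.039  +0.011
     98  0.5297   +0.000  +0.037  +0.000  +0.000   +0.103  +0.058  -0.114  +0.111


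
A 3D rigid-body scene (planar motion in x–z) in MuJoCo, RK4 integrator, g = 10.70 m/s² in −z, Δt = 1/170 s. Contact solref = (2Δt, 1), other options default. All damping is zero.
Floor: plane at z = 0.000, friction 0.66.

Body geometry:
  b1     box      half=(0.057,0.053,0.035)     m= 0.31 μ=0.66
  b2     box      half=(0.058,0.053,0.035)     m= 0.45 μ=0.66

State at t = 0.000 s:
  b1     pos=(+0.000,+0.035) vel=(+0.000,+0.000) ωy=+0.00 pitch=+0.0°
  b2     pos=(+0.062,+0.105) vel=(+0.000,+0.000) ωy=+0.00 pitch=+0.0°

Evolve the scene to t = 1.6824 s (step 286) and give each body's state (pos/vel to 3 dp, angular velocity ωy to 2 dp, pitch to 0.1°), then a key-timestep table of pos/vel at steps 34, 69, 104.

State at t = 1.6824 s:
  b1     pos=(+0.000,+0.035) vel=(+0.000,+0.000) ωy=+0.00 pitch=+0.0°
  b2     pos=(+0.209,+0.035) vel=(+0.000,+0.000) ωy=+0.00 pitch=+180.0°

Key-timestep trajectory:
   step    t(s)  b1.x    b1.z    b1.vx   b1.vz   b2.x    b2.z    b2.vx   b2.vz 
     34  0.2000   +0.000  +0.035  +0.000  +0.000   +0.081  +0.096  +0.224  -0.185
     69  0.4059   +0.000  +0.035  +0.000  +0.000   +0.139  +0.067  +0.159  +0.019
    104  0.6118   +0.000  +0.035  +0.000  +0.000   +0.170  +0.064  +0.252  -0.075


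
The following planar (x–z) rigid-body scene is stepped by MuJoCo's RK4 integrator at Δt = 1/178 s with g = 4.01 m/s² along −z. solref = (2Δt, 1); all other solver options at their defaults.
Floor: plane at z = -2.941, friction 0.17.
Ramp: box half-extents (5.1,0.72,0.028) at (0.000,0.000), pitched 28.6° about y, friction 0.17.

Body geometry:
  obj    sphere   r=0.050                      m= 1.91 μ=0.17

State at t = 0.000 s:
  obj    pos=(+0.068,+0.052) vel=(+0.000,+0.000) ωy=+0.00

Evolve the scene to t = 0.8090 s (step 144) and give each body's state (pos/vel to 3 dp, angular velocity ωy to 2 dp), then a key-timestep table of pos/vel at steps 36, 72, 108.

State at t = 0.8090 s:
  obj    pos=(+0.462,-0.163) vel=(+0.974,-0.531) ωy=+22.17

Key-timestep trajectory:
   step    t(s)  obj.x    obj.z    obj.vx   obj.vz 
     36  0.2022   +0.093  +0.038  +0.244  -0.133
     72  0.4045   +0.166  -0.002  +0.487  -0.266
    108  0.6067   +0.290  -0.069  +0.731  -0.398


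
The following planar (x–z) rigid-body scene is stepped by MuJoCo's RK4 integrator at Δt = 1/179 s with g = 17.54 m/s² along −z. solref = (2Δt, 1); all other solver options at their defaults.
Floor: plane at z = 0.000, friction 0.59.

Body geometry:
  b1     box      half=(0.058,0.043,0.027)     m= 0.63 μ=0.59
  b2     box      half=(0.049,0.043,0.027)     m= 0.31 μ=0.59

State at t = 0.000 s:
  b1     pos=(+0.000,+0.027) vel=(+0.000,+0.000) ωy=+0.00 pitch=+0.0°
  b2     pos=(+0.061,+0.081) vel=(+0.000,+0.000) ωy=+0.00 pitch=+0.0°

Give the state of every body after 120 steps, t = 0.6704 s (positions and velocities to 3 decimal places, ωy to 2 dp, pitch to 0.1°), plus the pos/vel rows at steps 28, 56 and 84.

State at t = 0.6704 s:
  b1     pos=(+0.000,+0.027) vel=(+0.000,+0.000) ωy=+0.00 pitch=+0.0°
  b2     pos=(+0.184,+0.027) vel=(+0.000,+0.000) ωy=+0.00 pitch=+180.0°

Key-timestep trajectory:
   step    t(s)  b1.x    b1.z    b1.vx   b1.vz   b2.x    b2.z    b2.vx   b2.vz 
     28  0.1564   +0.000  +0.027  +0.000  +0.000   +0.076  +0.074  +0.241  -0.201
     56  0.3128   +0.000  +0.027  +0.000  +0.000   +0.126  +0.055  +0.170  +0.022
     84  0.4693   +0.000  +0.027  +0.000  +0.000   +0.157  +0.051  +0.364  -0.170


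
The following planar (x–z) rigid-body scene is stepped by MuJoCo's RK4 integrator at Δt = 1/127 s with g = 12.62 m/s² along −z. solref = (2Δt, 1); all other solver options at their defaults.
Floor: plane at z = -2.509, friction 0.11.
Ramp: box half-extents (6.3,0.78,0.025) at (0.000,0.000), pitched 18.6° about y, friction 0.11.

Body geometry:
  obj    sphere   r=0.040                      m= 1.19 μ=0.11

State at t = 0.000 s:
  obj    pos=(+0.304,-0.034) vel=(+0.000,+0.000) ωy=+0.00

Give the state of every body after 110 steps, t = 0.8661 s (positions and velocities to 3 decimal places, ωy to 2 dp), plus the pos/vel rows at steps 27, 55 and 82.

State at t = 0.8661 s:
  obj    pos=(+1.327,-0.378) vel=(+2.361,-0.794) ωy=+62.22

Key-timestep trajectory:
   step    t(s)  obj.x    obj.z    obj.vx   obj.vz 
     27  0.2126   +0.366  -0.055  +0.580  -0.195
     55  0.4331   +0.560  -0.120  +1.181  -0.397
     82  0.6457   +0.872  -0.225  +1.760  -0.592


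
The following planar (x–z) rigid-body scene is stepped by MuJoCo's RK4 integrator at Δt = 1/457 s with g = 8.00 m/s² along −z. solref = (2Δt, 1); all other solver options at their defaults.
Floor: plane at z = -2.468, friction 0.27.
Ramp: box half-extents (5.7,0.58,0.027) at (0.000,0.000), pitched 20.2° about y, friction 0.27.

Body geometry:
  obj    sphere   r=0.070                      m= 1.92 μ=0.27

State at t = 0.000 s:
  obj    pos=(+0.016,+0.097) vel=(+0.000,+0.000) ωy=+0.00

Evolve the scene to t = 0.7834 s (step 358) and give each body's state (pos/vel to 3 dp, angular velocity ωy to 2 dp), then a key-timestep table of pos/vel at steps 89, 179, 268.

State at t = 0.7834 s:
  obj    pos=(+0.584,-0.112) vel=(+1.451,-0.534) ωy=+22.08

Key-timestep trajectory:
   step    t(s)  obj.x    obj.z    obj.vx   obj.vz 
     89  0.1947   +0.051  +0.084  +0.361  -0.133
    179  0.3917   +0.158  +0.045  +0.725  -0.267
    268  0.5864   +0.335  -0.020  +1.086  -0.400


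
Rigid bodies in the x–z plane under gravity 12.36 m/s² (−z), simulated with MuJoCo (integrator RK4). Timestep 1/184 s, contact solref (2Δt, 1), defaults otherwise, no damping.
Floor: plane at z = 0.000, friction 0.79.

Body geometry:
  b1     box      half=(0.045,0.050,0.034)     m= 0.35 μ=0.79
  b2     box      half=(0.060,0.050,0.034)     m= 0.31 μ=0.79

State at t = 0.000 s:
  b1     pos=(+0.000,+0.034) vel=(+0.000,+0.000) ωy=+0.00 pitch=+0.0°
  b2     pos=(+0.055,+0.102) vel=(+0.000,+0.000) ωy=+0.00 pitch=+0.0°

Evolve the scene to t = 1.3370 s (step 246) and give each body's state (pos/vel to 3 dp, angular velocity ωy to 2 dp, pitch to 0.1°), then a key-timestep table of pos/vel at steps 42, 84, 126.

State at t = 1.3370 s:
  b1     pos=(+0.000,+0.034) vel=(+0.000,+0.000) ωy=+0.00 pitch=+0.0°
  b2     pos=(+0.112,+0.060) vel=(+0.000,+0.000) ωy=+0.00 pitch=+90.0°

Key-timestep trajectory:
   step    t(s)  b1.x    b1.z    b1.vx   b1.vz   b2.x    b2.z    b2.vx   b2.vz 
     42  0.2283   +0.000  +0.034  +0.000  +0.000   +0.099  +0.065  +0.477  -0.114
     84  0.4565   +0.000  +0.034  +0.000  +0.000   +0.135  +0.068  -0.046  -0.007
    126  0.6848   +0.000  +0.034  +0.000  +0.000   +0.106  +0.063  +0.097  -0.043


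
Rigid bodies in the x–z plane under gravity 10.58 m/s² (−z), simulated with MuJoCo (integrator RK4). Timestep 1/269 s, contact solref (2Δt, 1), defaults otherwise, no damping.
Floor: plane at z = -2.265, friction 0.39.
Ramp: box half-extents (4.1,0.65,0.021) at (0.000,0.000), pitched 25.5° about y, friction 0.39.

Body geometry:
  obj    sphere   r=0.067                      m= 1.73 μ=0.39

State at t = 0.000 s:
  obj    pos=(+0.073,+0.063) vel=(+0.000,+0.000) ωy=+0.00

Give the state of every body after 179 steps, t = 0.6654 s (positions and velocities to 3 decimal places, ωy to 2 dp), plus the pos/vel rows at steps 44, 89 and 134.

State at t = 0.6654 s:
  obj    pos=(+0.723,-0.247) vel=(+1.954,-0.932) ωy=+32.31

Key-timestep trajectory:
   step    t(s)  obj.x    obj.z    obj.vx   obj.vz 
     44  0.1636   +0.112  +0.044  +0.480  -0.229
     89  0.3309   +0.234  -0.014  +0.972  -0.463
    134  0.4981   +0.437  -0.111  +1.463  -0.698


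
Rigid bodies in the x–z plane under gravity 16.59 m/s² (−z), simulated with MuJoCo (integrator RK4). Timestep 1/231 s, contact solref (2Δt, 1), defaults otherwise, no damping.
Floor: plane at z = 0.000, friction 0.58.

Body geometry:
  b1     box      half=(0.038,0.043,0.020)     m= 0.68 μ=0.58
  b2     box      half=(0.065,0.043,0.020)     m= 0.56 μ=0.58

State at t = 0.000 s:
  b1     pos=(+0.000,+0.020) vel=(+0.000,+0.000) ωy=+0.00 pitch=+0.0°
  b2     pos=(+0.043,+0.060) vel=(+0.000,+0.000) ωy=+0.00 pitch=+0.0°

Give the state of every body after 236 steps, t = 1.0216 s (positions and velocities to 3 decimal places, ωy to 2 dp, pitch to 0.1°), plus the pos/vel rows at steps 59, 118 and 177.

State at t = 1.0216 s:
  b1     pos=(+0.000,+0.020) vel=(+0.000,+0.000) ωy=+0.00 pitch=+0.0°
  b2     pos=(+0.053,+0.053) vel=(+0.001,-0.001) ωy=-0.02 pitch=+34.6°

Key-timestep trajectory:
   step    t(s)  b1.x    b1.z    b1.vx   b1.vz   b2.x    b2.z    b2.vx   b2.vz 
     59  0.2554   +0.000  +0.020  -0.001  +0.000   +0.053  +0.054  -0.019  +0.001
    118  0.5108   +0.000  +0.020  +0.000  +0.000   +0.053  +0.054  +0.001  -0.001
    177  0.7662   +0.000  +0.020  +0.000  +0.000   +0.053  +0.054  +0.001  -0.001


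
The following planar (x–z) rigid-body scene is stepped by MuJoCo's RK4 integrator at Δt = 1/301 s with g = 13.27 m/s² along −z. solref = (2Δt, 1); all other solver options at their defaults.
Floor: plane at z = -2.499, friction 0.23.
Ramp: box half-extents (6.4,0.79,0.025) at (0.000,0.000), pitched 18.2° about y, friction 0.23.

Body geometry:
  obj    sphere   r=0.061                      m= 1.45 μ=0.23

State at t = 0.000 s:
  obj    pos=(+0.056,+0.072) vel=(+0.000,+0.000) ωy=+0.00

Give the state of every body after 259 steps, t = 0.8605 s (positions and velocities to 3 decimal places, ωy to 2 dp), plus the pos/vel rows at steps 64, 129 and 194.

State at t = 0.8605 s:
  obj    pos=(+1.097,-0.270) vel=(+2.420,-0.796) ωy=+41.76

Key-timestep trajectory:
   step    t(s)  obj.x    obj.z    obj.vx   obj.vz 
     64  0.2126   +0.120  +0.051  +0.598  -0.197
    129  0.4286   +0.314  -0.013  +1.205  -0.396
    194  0.6445   +0.640  -0.120  +1.813  -0.596


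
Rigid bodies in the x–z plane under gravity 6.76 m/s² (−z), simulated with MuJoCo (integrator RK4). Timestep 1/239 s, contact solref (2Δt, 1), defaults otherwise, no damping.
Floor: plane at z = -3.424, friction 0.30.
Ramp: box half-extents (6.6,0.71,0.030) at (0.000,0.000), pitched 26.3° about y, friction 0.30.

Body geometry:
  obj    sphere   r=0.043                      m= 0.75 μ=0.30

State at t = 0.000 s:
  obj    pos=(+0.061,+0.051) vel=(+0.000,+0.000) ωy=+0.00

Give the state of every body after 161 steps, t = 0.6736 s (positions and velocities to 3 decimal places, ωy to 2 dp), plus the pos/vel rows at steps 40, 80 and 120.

State at t = 0.6736 s:
  obj    pos=(+0.496,-0.164) vel=(+1.292,-0.639) ωy=+33.51

Key-timestep trajectory:
   step    t(s)  obj.x    obj.z    obj.vx   obj.vz 
     40  0.1674   +0.088  +0.038  +0.321  -0.159
     80  0.3347   +0.169  -0.002  +0.642  -0.317
    120  0.5021   +0.303  -0.068  +0.963  -0.476


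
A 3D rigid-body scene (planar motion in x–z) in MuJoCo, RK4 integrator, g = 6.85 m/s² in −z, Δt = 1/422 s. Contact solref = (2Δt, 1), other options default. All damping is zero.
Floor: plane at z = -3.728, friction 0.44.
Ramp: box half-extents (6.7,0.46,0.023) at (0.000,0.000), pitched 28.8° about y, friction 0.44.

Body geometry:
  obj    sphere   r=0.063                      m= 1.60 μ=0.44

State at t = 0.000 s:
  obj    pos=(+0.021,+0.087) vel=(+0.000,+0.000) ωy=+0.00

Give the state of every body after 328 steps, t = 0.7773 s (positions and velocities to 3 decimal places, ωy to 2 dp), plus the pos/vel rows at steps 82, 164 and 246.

State at t = 0.7773 s:
  obj    pos=(+0.645,-0.256) vel=(+1.606,-0.883) ωy=+29.08

Key-timestep trajectory:
   step    t(s)  obj.x    obj.z    obj.vx   obj.vz 
     82  0.1943   +0.060  +0.065  +0.401  -0.221
    164  0.3886   +0.177  +0.001  +0.803  -0.441
    246  0.5829   +0.372  -0.106  +1.204  -0.662


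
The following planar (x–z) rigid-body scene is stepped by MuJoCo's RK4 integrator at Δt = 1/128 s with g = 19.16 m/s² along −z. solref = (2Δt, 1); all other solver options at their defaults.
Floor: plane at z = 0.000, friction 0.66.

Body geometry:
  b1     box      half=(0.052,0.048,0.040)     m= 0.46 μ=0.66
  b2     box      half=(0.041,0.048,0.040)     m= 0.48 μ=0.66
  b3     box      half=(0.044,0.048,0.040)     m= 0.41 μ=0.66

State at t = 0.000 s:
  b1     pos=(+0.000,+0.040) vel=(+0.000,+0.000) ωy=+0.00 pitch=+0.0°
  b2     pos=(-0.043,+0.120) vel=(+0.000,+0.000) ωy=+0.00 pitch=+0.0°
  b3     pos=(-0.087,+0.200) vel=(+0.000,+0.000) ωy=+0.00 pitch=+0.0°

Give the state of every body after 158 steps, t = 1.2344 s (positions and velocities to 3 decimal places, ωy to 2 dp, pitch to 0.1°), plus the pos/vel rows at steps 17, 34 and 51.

State at t = 1.2344 s:
  b1     pos=(+0.000,+0.040) vel=(+0.000,+0.000) ωy=+0.00 pitch=+0.0°
  b2     pos=(-0.099,+0.041) vel=(+0.000,+0.000) ωy=+0.00 pitch=-90.0°
  b3     pos=(-0.217,+0.044) vel=(+0.000,+0.000) ωy=+0.00 pitch=-90.0°

Key-timestep trajectory:
   step    t(s)  b1.x    b1.z    b1.vx   b1.vz   b2.x    b2.z    b2.vx   b2.vz   b3.x    b3.z    b3.vx   b3.vz 
     17  0.1328   +0.000  +0.040  +0.003  +0.000   -0.054  +0.121  -0.203  -0.004   -0.117  +0.186  -0.517  -0.311
     34  0.2656   +0.000  +0.040  +0.000  +0.000   -0.102  +0.066  -0.452  -1.345   -0.216  +0.036  -1.061  -0.694
     51  0.3984   +0.000  +0.040  +0.000  +0.000   -0.099  +0.041  +0.001  +0.005   -0.218  +0.044  +0.370  -0.319


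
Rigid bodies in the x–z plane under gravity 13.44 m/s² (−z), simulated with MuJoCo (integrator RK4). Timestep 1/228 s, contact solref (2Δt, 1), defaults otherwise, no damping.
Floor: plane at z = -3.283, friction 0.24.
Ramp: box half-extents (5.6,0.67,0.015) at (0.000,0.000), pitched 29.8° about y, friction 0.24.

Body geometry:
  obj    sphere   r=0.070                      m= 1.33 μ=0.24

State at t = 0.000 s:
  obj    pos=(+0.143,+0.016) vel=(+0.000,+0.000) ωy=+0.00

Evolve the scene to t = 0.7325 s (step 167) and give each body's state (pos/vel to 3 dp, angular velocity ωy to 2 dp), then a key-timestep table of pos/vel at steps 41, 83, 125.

State at t = 0.7325 s:
  obj    pos=(+1.254,-0.620) vel=(+3.033,-1.737) ωy=+49.91

Key-timestep trajectory:
   step    t(s)  obj.x    obj.z    obj.vx   obj.vz 
     41  0.1798   +0.210  -0.022  +0.745  -0.427
     83  0.3640   +0.417  -0.141  +1.507  -0.863
    125  0.5482   +0.765  -0.340  +2.270  -1.300
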